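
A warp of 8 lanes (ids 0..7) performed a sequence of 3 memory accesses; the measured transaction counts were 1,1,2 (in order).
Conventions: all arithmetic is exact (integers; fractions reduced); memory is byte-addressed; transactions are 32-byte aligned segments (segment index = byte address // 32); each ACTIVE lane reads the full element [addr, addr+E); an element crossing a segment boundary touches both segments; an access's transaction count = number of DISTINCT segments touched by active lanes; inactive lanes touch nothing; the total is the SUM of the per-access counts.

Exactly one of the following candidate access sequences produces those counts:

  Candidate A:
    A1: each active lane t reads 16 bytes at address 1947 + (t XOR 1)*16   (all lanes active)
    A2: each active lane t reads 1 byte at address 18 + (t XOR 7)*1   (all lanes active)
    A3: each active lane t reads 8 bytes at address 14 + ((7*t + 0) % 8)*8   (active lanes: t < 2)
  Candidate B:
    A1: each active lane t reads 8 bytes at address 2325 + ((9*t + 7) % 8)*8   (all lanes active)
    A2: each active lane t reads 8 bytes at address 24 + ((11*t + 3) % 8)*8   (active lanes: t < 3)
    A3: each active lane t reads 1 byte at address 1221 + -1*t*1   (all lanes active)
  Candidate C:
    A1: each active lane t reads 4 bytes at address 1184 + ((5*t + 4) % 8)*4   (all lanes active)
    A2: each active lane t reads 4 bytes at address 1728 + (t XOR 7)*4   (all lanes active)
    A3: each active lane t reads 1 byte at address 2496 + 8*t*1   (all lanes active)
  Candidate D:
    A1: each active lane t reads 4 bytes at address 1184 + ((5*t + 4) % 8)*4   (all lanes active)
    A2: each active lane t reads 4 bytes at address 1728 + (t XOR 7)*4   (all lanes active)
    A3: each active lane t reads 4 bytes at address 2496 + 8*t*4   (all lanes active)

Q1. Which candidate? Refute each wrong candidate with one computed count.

A: A1 gives 5 transactions, not 1
B: A1 gives 3 transactions, not 1
D: A3 gives 8 transactions, not 2
C: all counts match (1,1,2)

Answer: C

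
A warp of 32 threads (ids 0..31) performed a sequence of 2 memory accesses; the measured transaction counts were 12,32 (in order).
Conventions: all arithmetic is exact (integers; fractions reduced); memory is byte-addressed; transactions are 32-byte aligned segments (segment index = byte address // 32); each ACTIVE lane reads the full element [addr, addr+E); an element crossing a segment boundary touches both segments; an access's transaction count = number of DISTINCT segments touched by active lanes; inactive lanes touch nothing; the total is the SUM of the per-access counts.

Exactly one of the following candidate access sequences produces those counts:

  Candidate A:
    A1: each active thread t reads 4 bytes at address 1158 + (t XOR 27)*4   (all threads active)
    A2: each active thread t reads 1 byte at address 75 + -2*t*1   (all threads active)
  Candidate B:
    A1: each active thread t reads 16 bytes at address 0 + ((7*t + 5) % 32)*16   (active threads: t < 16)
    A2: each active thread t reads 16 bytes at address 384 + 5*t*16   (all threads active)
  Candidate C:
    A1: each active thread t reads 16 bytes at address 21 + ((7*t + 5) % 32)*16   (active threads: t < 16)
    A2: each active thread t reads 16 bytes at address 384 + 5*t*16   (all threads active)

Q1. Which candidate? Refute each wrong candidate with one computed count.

A: A1 gives 5 transactions, not 12
C: A1 gives 16 transactions, not 12
B: all counts match (12,32)

Answer: B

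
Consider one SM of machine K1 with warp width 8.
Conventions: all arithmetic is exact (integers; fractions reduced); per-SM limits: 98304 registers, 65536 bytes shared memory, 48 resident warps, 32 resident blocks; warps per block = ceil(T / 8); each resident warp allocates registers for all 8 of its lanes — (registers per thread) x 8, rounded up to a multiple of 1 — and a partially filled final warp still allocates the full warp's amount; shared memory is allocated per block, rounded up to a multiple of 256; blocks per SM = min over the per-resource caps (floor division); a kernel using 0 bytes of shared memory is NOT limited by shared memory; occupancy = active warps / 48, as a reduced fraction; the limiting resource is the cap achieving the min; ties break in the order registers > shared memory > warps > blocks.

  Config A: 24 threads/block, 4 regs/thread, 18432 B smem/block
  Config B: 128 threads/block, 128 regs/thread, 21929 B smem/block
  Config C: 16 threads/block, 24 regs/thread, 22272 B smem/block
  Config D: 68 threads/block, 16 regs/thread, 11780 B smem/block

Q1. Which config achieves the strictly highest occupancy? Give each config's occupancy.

occupancies: A 3/16, B 2/3, C 1/12, D 15/16

Answer: D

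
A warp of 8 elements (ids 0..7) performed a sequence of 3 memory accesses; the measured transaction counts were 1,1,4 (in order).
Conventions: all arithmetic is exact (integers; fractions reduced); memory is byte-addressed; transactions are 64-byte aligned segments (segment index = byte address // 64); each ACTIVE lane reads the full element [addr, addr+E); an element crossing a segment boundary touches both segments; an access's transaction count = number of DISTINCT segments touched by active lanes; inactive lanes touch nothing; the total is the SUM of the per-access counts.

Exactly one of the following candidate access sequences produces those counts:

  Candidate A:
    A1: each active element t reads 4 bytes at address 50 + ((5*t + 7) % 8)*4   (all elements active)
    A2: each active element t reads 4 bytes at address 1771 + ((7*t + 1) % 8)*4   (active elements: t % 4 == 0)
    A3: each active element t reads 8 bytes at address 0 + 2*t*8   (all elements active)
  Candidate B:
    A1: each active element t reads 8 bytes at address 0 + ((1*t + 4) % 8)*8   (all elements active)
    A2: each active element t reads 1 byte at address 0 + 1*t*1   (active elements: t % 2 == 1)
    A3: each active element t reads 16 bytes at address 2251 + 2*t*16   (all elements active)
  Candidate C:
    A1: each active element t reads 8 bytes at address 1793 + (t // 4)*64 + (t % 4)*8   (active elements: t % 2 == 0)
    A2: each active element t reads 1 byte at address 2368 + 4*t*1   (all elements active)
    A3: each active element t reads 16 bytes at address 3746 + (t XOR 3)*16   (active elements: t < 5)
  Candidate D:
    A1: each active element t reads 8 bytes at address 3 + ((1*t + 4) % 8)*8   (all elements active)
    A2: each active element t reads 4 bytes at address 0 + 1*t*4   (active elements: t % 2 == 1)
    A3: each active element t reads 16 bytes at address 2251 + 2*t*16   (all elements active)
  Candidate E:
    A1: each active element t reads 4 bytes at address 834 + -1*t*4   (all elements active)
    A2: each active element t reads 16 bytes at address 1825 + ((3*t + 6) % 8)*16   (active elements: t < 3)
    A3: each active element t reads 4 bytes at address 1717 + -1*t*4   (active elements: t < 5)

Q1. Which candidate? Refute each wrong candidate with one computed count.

A: A1 gives 2 transactions, not 1
C: A1 gives 2 transactions, not 1
D: A1 gives 2 transactions, not 1
E: A1 gives 2 transactions, not 1
B: all counts match (1,1,4)

Answer: B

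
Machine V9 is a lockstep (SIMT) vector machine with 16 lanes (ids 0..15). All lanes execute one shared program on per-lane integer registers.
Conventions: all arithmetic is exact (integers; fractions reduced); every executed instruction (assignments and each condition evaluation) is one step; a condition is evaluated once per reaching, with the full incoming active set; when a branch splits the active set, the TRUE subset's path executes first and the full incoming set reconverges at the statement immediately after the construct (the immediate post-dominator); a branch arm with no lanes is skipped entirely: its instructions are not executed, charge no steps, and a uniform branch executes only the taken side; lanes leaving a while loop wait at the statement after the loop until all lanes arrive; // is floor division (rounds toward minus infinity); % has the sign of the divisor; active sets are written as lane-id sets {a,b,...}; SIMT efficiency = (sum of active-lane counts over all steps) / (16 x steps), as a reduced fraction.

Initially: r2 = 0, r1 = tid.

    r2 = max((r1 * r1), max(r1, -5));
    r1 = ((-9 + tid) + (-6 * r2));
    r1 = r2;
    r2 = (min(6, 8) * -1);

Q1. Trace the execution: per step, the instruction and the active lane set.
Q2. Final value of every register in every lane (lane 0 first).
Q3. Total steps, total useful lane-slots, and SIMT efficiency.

step 0: r2 <- max((r1 * r1), max(r1, -5)) {0,1,2,3,4,5,6,7,8,9,10,11,12,13,14,15}
step 1: r1 <- ((-9 + tid) + (-6 * r2)) {0,1,2,3,4,5,6,7,8,9,10,11,12,13,14,15}
step 2: r1 <- r2                     {0,1,2,3,4,5,6,7,8,9,10,11,12,13,14,15}
step 3: r2 <- (min(6, 8) * -1)       {0,1,2,3,4,5,6,7,8,9,10,11,12,13,14,15}

Answer: 4 steps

r2: -6,-6,-6,-6,-6,-6,-6,-6,-6,-6,-6,-6,-6,-6,-6,-6
r1: 0,1,4,9,16,25,36,49,64,81,100,121,144,169,196,225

steps = 4; useful = 64; efficiency = 64/64 = 1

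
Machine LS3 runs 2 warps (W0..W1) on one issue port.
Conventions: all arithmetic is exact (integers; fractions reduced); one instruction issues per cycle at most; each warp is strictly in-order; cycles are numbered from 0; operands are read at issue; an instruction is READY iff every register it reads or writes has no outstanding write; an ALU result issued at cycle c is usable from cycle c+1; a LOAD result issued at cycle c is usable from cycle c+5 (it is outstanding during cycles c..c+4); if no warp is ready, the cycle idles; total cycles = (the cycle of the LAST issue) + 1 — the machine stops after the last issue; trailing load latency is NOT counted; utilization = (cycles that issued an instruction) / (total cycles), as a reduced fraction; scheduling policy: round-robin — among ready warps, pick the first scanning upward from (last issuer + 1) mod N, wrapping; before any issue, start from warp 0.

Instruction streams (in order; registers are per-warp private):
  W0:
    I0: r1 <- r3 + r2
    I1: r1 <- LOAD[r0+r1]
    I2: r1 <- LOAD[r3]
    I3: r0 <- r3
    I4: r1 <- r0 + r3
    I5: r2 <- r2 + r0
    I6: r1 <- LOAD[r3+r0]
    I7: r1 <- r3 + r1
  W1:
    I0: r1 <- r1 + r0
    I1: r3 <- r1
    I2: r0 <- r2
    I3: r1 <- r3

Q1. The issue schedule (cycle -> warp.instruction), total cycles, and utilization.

cycle 0: W0.I0
cycle 1: W1.I0
cycle 2: W0.I1
cycle 3: W1.I1
cycle 4: W1.I2
cycle 5: W1.I3
cycle 6: idle
cycle 7: W0.I2
cycle 8: W0.I3
cycle 9: idle
cycle 10: idle
cycle 11: idle
cycle 12: W0.I4
cycle 13: W0.I5
cycle 14: W0.I6
cycle 15: idle
cycle 16: idle
cycle 17: idle
cycle 18: idle
cycle 19: W0.I7

Answer: 20 cycles, utilization 3/5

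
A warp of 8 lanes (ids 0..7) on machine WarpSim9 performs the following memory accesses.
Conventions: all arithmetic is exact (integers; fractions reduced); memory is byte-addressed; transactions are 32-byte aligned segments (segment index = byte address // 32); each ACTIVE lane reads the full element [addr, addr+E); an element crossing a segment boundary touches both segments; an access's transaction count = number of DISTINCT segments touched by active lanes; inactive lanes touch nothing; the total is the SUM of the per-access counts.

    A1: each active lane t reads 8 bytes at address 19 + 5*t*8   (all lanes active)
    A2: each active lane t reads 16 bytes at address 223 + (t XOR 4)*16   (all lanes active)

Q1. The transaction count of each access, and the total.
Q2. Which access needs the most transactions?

A1: 10 transactions
A2: 5 transactions

Answer: 10,5; total 15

Answer: A1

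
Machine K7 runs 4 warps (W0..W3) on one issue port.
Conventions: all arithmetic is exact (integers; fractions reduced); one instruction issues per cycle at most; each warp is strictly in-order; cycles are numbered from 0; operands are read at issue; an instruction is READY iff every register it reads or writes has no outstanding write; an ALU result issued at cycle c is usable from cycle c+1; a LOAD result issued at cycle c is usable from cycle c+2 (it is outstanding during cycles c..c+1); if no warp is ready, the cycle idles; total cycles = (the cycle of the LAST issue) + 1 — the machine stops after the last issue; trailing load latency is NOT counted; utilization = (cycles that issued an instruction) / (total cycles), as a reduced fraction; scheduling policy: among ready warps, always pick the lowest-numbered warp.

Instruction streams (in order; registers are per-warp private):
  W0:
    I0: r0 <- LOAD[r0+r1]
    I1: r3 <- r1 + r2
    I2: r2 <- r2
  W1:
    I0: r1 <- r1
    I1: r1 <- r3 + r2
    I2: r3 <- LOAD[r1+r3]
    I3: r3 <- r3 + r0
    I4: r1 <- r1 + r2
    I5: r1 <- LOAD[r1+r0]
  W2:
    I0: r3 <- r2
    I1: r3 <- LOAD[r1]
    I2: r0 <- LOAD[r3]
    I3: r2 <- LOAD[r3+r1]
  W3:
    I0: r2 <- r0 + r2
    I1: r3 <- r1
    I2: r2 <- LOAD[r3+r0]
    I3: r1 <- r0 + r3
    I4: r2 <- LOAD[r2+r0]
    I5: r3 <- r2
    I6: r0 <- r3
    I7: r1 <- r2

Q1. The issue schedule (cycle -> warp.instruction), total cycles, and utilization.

cycle 0: W0.I0
cycle 1: W0.I1
cycle 2: W0.I2
cycle 3: W1.I0
cycle 4: W1.I1
cycle 5: W1.I2
cycle 6: W2.I0
cycle 7: W1.I3
cycle 8: W1.I4
cycle 9: W1.I5
cycle 10: W2.I1
cycle 11: W3.I0
cycle 12: W2.I2
cycle 13: W2.I3
cycle 14: W3.I1
cycle 15: W3.I2
cycle 16: W3.I3
cycle 17: W3.I4
cycle 18: idle
cycle 19: W3.I5
cycle 20: W3.I6
cycle 21: W3.I7

Answer: 22 cycles, utilization 21/22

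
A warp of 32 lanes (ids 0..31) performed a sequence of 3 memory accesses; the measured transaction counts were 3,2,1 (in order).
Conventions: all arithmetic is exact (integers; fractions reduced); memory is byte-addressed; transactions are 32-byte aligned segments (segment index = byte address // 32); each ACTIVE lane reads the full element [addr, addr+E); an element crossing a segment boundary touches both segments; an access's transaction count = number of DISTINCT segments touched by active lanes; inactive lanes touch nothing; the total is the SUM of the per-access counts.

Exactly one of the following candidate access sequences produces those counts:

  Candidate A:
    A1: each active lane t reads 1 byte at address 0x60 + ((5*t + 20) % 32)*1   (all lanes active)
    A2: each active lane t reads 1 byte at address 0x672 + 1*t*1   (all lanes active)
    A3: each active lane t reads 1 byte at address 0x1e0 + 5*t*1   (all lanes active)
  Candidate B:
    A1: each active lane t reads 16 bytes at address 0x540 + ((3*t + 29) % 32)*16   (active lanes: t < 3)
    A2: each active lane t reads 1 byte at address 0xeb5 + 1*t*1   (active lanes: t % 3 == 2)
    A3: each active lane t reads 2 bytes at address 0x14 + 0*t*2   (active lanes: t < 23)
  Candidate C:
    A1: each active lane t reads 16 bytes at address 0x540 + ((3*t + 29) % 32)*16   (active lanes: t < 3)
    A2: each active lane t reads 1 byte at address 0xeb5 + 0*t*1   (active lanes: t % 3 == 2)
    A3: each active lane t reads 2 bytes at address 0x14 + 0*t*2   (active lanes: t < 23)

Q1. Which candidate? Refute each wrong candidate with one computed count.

A: A1 gives 1 transaction, not 3
C: A2 gives 1 transaction, not 2
B: all counts match (3,2,1)

Answer: B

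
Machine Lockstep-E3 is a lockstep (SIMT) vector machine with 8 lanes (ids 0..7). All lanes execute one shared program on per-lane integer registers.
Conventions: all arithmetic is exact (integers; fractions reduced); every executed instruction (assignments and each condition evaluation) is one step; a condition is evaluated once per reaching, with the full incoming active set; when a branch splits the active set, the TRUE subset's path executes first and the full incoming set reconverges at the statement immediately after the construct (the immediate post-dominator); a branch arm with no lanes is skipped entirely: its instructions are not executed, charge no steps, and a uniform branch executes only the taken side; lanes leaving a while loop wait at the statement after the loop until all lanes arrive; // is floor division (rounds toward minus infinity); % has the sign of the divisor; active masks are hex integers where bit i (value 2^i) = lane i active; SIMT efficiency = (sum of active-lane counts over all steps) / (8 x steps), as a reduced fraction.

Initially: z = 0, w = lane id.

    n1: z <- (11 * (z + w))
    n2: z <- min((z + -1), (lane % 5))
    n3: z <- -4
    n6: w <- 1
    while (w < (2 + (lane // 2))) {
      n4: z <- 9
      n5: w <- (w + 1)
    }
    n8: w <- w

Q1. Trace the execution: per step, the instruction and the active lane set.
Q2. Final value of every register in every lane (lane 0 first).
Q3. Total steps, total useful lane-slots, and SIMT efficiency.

step 0: z <- (11 * (z + w))          0xff
step 1: z <- min((z + -1), (lane % 5)) 0xff
step 2: z <- -4                      0xff
step 3: w <- 1                       0xff
step 4: eval (w < (2 + (lane // 2))) 0xff
step 5: z <- 9                       0xff
step 6: w <- (w + 1)                 0xff
step 7: eval (w < (2 + (lane // 2))) 0xff
step 8: z <- 9                       0xfc
step 9: w <- (w + 1)                 0xfc
step 10: eval (w < (2 + (lane // 2))) 0xfc
step 11: z <- 9                       0xf0
step 12: w <- (w + 1)                 0xf0
step 13: eval (w < (2 + (lane // 2))) 0xf0
step 14: z <- 9                       0xc0
step 15: w <- (w + 1)                 0xc0
step 16: eval (w < (2 + (lane // 2))) 0xc0
step 17: w <- w                       0xff

Answer: 18 steps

z: 9,9,9,9,9,9,9,9
w: 2,2,3,3,4,4,5,5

steps = 18; useful = 108; efficiency = 108/144 = 3/4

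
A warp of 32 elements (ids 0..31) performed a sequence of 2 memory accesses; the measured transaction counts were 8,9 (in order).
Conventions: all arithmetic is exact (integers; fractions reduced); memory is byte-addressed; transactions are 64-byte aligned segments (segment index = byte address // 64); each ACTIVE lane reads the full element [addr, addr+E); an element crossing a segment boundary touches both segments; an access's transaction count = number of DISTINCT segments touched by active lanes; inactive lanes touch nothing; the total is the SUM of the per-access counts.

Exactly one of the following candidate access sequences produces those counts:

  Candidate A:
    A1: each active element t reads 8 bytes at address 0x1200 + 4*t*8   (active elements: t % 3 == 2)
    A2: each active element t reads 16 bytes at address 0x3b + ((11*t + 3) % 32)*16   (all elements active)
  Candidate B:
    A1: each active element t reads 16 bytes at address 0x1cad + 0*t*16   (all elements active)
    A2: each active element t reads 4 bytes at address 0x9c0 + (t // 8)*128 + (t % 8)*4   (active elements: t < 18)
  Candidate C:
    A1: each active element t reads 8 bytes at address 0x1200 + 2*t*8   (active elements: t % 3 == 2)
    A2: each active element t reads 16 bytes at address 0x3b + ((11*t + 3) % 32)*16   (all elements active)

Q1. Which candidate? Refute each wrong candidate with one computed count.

A: A1 gives 10 transactions, not 8
B: A1 gives 1 transaction, not 8
C: all counts match (8,9)

Answer: C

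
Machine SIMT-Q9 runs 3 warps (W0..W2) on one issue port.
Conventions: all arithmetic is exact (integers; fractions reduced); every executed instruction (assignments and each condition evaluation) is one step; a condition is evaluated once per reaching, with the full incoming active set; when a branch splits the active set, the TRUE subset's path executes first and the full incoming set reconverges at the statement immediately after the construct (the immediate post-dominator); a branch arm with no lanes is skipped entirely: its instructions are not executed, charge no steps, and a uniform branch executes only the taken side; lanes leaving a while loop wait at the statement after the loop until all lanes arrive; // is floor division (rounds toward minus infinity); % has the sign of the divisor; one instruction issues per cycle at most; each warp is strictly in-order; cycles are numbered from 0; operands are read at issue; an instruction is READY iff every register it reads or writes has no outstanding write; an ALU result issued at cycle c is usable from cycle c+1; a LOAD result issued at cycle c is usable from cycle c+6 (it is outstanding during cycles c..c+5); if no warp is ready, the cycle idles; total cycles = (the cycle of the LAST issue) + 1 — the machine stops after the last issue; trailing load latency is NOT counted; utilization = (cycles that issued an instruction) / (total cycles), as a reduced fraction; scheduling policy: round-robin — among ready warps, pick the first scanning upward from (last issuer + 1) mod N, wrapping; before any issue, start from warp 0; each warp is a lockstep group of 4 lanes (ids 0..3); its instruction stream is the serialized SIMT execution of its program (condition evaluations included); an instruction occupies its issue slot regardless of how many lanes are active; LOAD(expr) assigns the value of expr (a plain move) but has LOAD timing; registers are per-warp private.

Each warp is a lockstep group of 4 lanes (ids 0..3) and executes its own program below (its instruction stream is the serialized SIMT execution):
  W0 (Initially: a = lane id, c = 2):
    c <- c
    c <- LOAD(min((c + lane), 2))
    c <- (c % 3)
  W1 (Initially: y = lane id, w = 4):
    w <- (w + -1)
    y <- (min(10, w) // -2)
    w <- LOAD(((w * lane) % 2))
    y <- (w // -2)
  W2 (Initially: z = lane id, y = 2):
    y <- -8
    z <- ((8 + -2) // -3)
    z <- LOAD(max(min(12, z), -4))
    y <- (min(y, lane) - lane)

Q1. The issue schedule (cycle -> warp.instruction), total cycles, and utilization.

cycle 0: W0.I0
cycle 1: W1.I0
cycle 2: W2.I0
cycle 3: W0.I1
cycle 4: W1.I1
cycle 5: W2.I1
cycle 6: W1.I2
cycle 7: W2.I2
cycle 8: W2.I3
cycle 9: W0.I2
cycle 10: idle
cycle 11: idle
cycle 12: W1.I3

Answer: 13 cycles, utilization 11/13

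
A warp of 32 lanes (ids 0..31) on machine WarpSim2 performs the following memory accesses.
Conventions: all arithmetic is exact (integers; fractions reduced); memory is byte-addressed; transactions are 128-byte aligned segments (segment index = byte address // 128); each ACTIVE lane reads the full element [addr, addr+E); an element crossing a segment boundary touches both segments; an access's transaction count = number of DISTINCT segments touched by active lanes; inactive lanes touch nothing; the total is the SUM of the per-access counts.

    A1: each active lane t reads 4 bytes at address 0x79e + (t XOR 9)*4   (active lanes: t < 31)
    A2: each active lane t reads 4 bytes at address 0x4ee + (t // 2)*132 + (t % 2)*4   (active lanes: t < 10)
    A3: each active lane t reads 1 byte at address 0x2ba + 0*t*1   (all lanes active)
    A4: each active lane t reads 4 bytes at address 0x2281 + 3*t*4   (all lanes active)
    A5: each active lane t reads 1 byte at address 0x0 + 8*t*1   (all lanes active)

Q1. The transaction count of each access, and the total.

A1: 2 transactions
A2: 6 transactions
A3: 1 transaction
A4: 3 transactions
A5: 2 transactions

Answer: 2,6,1,3,2; total 14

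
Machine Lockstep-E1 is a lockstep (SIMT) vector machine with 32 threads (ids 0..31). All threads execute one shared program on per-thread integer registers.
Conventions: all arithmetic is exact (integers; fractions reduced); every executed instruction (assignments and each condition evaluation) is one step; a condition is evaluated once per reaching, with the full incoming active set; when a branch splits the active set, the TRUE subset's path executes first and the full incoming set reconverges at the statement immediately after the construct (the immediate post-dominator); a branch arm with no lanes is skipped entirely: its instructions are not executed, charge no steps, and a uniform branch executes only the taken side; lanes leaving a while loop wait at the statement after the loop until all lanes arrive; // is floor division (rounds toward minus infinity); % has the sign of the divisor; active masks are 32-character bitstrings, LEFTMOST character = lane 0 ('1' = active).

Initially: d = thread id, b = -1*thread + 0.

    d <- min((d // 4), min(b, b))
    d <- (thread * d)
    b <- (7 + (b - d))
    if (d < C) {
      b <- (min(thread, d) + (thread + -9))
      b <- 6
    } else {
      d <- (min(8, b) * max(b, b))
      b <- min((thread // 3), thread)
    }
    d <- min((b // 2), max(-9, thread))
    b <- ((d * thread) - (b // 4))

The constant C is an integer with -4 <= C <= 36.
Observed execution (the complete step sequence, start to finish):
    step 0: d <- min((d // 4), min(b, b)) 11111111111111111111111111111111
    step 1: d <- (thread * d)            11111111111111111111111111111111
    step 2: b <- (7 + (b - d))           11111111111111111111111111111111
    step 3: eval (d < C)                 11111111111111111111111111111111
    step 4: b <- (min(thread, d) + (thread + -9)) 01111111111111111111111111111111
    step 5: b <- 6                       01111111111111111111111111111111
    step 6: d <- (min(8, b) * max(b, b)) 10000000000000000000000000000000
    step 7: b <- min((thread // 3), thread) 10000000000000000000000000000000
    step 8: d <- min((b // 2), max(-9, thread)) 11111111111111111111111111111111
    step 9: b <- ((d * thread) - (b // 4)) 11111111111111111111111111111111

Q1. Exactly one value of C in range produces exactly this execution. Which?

Answer: C = 0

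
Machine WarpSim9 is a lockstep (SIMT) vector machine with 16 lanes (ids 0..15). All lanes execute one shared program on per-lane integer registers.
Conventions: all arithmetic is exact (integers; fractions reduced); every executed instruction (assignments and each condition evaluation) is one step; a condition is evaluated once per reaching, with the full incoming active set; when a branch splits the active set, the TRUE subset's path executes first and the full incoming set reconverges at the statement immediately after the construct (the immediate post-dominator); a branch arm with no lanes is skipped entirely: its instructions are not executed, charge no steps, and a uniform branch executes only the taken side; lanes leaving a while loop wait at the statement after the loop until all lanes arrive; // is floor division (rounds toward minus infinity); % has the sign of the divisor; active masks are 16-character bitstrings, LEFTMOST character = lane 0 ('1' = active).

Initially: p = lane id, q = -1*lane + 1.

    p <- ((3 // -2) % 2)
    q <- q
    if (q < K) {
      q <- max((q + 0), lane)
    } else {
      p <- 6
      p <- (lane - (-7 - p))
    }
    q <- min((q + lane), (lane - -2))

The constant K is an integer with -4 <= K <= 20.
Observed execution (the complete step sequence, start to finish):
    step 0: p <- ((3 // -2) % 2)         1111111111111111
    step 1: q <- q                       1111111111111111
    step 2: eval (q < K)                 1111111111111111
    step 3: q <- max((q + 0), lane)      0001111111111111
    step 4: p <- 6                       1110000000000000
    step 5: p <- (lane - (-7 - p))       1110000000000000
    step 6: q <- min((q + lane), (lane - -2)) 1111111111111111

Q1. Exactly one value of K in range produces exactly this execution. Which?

Answer: K = -1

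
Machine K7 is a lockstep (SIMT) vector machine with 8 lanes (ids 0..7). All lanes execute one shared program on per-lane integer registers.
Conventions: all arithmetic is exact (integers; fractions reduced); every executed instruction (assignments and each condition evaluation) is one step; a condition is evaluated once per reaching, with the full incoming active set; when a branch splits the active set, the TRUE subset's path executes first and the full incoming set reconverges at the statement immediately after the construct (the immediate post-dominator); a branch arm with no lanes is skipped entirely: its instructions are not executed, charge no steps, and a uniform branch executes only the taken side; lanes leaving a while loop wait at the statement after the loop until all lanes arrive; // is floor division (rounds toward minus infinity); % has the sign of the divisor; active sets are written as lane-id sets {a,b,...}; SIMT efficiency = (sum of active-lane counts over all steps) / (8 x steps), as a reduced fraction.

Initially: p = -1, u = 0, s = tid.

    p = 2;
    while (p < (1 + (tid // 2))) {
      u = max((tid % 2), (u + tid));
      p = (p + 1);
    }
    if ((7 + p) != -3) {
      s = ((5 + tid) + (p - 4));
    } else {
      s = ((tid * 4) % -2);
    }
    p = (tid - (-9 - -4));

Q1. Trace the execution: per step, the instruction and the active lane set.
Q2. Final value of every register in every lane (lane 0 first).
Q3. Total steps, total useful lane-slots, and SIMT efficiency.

step 0: p <- 2                       {0,1,2,3,4,5,6,7}
step 1: eval (p < (1 + (tid // 2)))  {0,1,2,3,4,5,6,7}
step 2: u <- max((tid % 2), (u + tid)) {4,5,6,7}
step 3: p <- (p + 1)                 {4,5,6,7}
step 4: eval (p < (1 + (tid // 2)))  {4,5,6,7}
step 5: u <- max((tid % 2), (u + tid)) {6,7}
step 6: p <- (p + 1)                 {6,7}
step 7: eval (p < (1 + (tid // 2)))  {6,7}
step 8: eval ((7 + p) != -3)         {0,1,2,3,4,5,6,7}
step 9: s <- ((5 + tid) + (p - 4))   {0,1,2,3,4,5,6,7}
step 10: p <- (tid - (-9 - -4))       {0,1,2,3,4,5,6,7}

Answer: 11 steps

p: 5,6,7,8,9,10,11,12
u: 0,0,0,0,4,5,12,14
s: 3,4,5,6,8,9,11,12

steps = 11; useful = 58; efficiency = 58/88 = 29/44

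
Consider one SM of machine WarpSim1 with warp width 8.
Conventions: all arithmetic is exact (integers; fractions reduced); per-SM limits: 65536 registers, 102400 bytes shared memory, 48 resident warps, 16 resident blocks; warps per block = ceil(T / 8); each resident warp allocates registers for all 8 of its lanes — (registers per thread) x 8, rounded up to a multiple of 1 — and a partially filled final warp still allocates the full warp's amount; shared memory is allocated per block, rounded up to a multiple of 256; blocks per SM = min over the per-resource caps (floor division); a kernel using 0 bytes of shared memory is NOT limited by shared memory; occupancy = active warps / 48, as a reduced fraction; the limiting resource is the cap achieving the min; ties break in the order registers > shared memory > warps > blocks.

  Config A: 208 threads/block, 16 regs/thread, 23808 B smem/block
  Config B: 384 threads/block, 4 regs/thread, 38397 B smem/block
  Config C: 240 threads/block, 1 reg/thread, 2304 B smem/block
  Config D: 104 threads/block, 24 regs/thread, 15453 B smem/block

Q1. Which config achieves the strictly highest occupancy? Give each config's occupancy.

occupancies: A 13/24, B 1, C 5/8, D 13/16

Answer: B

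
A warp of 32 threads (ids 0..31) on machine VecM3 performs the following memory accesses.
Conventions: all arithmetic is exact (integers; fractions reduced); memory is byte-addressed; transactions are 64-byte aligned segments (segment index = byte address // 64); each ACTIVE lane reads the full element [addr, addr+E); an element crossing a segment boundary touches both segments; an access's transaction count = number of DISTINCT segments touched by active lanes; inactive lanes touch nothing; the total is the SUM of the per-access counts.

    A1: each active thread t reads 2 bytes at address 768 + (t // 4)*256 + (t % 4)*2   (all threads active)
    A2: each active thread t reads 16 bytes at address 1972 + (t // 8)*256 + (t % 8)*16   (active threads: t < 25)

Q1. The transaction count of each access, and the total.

A1: 8 transactions
A2: 11 transactions

Answer: 8,11; total 19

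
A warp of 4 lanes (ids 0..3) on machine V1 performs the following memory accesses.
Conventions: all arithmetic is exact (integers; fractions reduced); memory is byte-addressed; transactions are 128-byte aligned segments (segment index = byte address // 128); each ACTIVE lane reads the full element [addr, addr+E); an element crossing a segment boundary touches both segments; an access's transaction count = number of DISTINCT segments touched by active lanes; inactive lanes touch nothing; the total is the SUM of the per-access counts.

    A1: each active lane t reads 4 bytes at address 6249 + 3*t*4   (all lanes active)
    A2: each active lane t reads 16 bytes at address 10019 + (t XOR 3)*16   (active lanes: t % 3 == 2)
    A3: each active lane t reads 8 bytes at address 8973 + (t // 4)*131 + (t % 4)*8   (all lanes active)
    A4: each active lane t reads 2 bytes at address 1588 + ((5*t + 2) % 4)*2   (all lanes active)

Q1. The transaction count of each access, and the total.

A1: 2 transactions
A2: 1 transaction
A3: 1 transaction
A4: 1 transaction

Answer: 2,1,1,1; total 5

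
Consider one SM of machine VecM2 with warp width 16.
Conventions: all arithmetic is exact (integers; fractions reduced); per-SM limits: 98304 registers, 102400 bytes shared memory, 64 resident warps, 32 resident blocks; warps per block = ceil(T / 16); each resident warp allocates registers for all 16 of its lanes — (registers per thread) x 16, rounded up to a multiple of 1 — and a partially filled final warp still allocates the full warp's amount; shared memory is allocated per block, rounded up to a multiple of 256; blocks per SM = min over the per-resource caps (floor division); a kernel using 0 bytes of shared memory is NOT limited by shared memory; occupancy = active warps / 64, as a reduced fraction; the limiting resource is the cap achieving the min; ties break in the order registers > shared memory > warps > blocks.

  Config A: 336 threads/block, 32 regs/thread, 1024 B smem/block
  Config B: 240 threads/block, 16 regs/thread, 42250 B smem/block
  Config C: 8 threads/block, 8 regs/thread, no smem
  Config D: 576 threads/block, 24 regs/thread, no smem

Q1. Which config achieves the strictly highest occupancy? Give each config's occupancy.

occupancies: A 63/64, B 15/32, C 1/2, D 9/16

Answer: A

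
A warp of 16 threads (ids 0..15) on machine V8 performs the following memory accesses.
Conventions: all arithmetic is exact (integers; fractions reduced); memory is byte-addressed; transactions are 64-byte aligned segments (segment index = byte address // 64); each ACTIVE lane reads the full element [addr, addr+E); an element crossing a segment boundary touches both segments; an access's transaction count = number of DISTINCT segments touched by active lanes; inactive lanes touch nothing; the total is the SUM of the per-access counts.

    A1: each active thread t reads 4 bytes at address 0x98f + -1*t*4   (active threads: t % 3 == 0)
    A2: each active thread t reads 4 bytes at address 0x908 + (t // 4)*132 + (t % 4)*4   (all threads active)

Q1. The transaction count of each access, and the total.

A1: 2 transactions
A2: 4 transactions

Answer: 2,4; total 6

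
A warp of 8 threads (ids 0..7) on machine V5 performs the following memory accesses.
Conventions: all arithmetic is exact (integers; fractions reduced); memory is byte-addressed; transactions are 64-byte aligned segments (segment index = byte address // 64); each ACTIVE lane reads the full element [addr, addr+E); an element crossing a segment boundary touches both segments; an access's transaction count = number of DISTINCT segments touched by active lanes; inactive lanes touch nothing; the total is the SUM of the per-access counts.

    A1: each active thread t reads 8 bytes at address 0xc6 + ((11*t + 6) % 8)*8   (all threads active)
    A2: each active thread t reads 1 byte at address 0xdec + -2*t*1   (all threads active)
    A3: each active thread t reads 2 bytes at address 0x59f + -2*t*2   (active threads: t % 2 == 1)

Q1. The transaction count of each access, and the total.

A1: 2 transactions
A2: 1 transaction
A3: 1 transaction

Answer: 2,1,1; total 4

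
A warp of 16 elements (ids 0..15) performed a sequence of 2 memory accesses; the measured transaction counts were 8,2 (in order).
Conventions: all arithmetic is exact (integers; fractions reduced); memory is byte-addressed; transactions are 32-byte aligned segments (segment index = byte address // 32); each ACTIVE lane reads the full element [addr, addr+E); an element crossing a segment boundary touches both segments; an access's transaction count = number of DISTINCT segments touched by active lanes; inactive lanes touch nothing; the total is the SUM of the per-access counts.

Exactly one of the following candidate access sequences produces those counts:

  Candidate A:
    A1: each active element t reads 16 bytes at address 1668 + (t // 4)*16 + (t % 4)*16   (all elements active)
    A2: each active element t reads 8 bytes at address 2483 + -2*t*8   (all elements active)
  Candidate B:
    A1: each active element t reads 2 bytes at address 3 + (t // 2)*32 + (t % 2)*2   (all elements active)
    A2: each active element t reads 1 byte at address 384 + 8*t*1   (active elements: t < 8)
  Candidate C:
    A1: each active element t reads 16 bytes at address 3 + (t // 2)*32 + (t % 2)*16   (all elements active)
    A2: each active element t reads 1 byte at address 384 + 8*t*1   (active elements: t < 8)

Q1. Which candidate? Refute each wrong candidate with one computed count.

A: A1 gives 4 transactions, not 8
C: A1 gives 9 transactions, not 8
B: all counts match (8,2)

Answer: B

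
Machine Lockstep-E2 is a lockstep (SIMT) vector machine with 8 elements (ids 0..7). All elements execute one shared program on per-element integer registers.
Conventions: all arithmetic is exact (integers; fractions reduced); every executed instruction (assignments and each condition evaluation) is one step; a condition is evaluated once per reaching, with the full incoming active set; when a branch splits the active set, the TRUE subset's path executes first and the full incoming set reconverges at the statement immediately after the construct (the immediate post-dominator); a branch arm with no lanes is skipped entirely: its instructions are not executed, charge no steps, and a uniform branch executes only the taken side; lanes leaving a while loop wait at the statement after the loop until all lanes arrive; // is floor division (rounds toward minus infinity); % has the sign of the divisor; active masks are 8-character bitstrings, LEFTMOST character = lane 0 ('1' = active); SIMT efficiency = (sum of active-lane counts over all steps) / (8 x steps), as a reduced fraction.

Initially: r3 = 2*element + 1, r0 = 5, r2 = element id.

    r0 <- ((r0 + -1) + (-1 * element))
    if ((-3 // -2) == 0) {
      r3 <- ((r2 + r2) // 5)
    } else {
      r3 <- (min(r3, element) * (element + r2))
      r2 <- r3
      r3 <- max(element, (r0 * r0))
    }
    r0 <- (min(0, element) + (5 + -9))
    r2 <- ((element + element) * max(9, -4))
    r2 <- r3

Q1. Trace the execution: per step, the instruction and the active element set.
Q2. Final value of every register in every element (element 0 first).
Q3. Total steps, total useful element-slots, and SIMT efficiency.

step 0: r0 <- ((r0 + -1) + (-1 * element)) 11111111
step 1: eval ((-3 // -2) == 0)       11111111
step 2: r3 <- (min(r3, element) * (element + r2)) 11111111
step 3: r2 <- r3                     11111111
step 4: r3 <- max(element, (r0 * r0)) 11111111
step 5: r0 <- (min(0, element) + (5 + -9)) 11111111
step 6: r2 <- ((element + element) * max(9, -4)) 11111111
step 7: r2 <- r3                     11111111

Answer: 8 steps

r3: 16,9,4,3,4,5,6,9
r0: -4,-4,-4,-4,-4,-4,-4,-4
r2: 16,9,4,3,4,5,6,9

steps = 8; useful = 64; efficiency = 64/64 = 1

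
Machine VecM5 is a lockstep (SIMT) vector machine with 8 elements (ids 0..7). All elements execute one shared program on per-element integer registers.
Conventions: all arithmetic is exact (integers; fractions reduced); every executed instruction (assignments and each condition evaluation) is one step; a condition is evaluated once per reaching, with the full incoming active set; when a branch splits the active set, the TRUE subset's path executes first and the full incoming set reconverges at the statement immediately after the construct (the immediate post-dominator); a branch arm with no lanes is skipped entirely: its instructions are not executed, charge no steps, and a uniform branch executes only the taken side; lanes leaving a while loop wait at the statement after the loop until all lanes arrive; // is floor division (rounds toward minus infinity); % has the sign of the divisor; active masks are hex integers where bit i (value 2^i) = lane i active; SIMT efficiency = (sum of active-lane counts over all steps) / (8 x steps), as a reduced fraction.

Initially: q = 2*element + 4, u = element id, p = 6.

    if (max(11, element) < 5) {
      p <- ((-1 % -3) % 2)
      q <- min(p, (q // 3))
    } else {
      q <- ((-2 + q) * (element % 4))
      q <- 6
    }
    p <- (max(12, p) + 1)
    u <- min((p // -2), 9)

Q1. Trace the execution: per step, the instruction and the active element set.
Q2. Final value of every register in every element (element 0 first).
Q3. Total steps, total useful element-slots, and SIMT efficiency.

step 0: eval (max(11, element) < 5)  0xff
step 1: q <- ((-2 + q) * (element % 4)) 0xff
step 2: q <- 6                       0xff
step 3: p <- (max(12, p) + 1)        0xff
step 4: u <- min((p // -2), 9)       0xff

Answer: 5 steps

q: 6,6,6,6,6,6,6,6
u: -7,-7,-7,-7,-7,-7,-7,-7
p: 13,13,13,13,13,13,13,13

steps = 5; useful = 40; efficiency = 40/40 = 1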